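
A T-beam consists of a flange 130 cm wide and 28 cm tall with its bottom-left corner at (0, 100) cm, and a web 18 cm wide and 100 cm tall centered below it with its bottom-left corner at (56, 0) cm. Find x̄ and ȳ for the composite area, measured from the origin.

x̄ = 65.00 cm, ȳ = 92.82 cm

web: A = 18 × 100 = 1800.00, centroid at (65.00, 50.00).
flange: A = 130 × 28 = 3640.00, centroid at (65.00, 114.00).
ΣA = 5440.00 cm², ΣAx̄ = 353600.00 cm³, ΣAȳ = 504960.00 cm³.
x̄ = 353600.00/5440.00 = 65.00 cm; ȳ = 504960.00/5440.00 = 92.82 cm.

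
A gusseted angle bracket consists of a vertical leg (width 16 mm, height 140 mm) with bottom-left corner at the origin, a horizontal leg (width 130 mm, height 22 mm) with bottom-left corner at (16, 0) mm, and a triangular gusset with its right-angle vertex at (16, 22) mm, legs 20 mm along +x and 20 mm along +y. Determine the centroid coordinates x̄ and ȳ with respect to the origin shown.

vertical leg: A = 16 × 140 = 2240.00, centroid at (8.00, 70.00).
horizontal leg: A = 130 × 22 = 2860.00, centroid at (81.00, 11.00).
gusset: A = ½·20·20 = 200.00, centroid at (22.67, 28.67).
ΣA = 5300.00 mm², ΣAx̄ = 254113.33 mm³, ΣAȳ = 193993.33 mm³.
x̄ = 254113.33/5300.00 = 47.95 mm; ȳ = 193993.33/5300.00 = 36.60 mm.

x̄ = 47.95 mm, ȳ = 36.60 mm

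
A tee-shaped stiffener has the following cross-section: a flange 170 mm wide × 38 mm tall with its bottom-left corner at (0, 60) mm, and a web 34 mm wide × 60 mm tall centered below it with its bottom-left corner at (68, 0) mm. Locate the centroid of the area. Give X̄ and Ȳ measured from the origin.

X̄ = 85.00 mm, Ȳ = 67.24 mm

Part | A | x̄ᵢ | ȳᵢ | A·x̄ᵢ | A·ȳᵢ
web | 2040.00 | 85.00 | 30.00 | 173400.00 | 61200.00
flange | 6460.00 | 85.00 | 79.00 | 549100.00 | 510340.00
Σ | 8500.00 |  |  | 722500.00 | 571540.00
X̄ = 722500.00 / 8500.00 = 85.00 mm
Ȳ = 571540.00 / 8500.00 = 67.24 mm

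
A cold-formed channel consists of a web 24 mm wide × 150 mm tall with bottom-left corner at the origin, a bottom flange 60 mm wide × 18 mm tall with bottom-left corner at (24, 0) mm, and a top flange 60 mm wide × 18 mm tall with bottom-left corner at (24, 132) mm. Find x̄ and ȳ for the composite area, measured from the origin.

Part | A | x̄ᵢ | ȳᵢ | A·x̄ᵢ | A·ȳᵢ
web | 3600.00 | 12.00 | 75.00 | 43200.00 | 270000.00
bottom flange | 1080.00 | 54.00 | 9.00 | 58320.00 | 9720.00
top flange | 1080.00 | 54.00 | 141.00 | 58320.00 | 152280.00
Σ | 5760.00 |  |  | 159840.00 | 432000.00
x̄ = 159840.00 / 5760.00 = 27.75 mm
ȳ = 432000.00 / 5760.00 = 75.00 mm

x̄ = 27.75 mm, ȳ = 75.00 mm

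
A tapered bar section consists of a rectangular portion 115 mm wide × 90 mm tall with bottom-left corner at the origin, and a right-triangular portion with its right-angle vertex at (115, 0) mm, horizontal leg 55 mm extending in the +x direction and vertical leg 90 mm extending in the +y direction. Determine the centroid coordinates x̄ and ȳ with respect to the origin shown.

Part | A | x̄ᵢ | ȳᵢ | A·x̄ᵢ | A·ȳᵢ
rectangular portion | 10350.00 | 57.50 | 45.00 | 595125.00 | 465750.00
triangular portion | 2475.00 | 133.33 | 30.00 | 330000.00 | 74250.00
Σ | 12825.00 |  |  | 925125.00 | 540000.00
x̄ = 925125.00 / 12825.00 = 72.13 mm
ȳ = 540000.00 / 12825.00 = 42.11 mm

x̄ = 72.13 mm, ȳ = 42.11 mm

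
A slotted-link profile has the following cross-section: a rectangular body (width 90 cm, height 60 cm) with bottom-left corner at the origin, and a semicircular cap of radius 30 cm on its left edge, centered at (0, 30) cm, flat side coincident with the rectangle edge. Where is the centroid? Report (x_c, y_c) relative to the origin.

rectangular body: A = 90 × 60 = 5400.00, centroid at (45.00, 30.00).
semicircular end: A = ½π·30² = 1413.72, centroid at (-12.73, 30.00).
ΣA = 6813.72 cm², ΣAx_c = 225000.00 cm³, ΣAy_c = 204411.50 cm³.
x_c = 225000.00/6813.72 = 33.02 cm; y_c = 204411.50/6813.72 = 30.00 cm.

x_c = 33.02 cm, y_c = 30.00 cm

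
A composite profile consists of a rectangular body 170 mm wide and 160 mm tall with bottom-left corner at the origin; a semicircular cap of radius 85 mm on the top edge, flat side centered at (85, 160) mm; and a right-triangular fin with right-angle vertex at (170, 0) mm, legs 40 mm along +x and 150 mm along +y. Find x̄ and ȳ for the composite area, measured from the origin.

x̄ = 92.10 mm, ȳ = 109.54 mm

rectangular body: A = 170 × 160 = 27200.00, centroid at (85.00, 80.00).
semicircular top: A = ½π·85² = 11349.00, centroid at (85.00, 196.08).
triangular fin: A = ½·40·150 = 3000.00, centroid at (183.33, 50.00).
ΣA = 41549.00 mm²
ΣAx̄ = (27200.00)(85.00) + (11349.00)(85.00) + (3000.00)(183.33) = 3826665.29 mm³
ΣAȳ = (27200.00)(80.00) + (11349.00)(196.08) + (3000.00)(50.00) = 4551257.22 mm³
x̄ = 3826665.29 / 41549.00 = 92.10 mm
ȳ = 4551257.22 / 41549.00 = 109.54 mm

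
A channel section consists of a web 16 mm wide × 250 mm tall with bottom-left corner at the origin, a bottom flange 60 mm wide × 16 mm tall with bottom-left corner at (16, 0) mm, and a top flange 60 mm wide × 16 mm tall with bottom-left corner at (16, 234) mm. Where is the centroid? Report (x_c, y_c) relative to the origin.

Part | A | x̄ᵢ | ȳᵢ | A·x̄ᵢ | A·ȳᵢ
web | 4000.00 | 8.00 | 125.00 | 32000.00 | 500000.00
bottom flange | 960.00 | 46.00 | 8.00 | 44160.00 | 7680.00
top flange | 960.00 | 46.00 | 242.00 | 44160.00 | 232320.00
Σ | 5920.00 |  |  | 120320.00 | 740000.00
x_c = 120320.00 / 5920.00 = 20.32 mm
y_c = 740000.00 / 5920.00 = 125.00 mm

x_c = 20.32 mm, y_c = 125.00 mm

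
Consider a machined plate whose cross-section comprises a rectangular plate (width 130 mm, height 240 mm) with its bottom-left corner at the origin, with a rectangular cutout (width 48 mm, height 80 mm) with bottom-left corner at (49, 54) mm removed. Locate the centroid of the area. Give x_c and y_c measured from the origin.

x_c = 63.88 mm, y_c = 123.65 mm

plate: A = 130 × 240 = 31200.00, centroid at (65.00, 120.00).
hole: A = −(48 × 80) = -3840.00, centroid at (73.00, 94.00).
ΣA = 27360.00 mm²
ΣAx_c = (31200.00)(65.00) + (-3840.00)(73.00) = 1747680.00 mm³
ΣAy_c = (31200.00)(120.00) + (-3840.00)(94.00) = 3383040.00 mm³
x_c = 1747680.00 / 27360.00 = 63.88 mm
y_c = 3383040.00 / 27360.00 = 123.65 mm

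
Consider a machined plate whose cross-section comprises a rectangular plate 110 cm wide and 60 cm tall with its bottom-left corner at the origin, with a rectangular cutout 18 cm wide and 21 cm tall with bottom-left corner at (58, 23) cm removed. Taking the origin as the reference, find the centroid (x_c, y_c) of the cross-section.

plate: A = 110 × 60 = 6600.00, centroid at (55.00, 30.00).
hole: A = −(18 × 21) = -378.00, centroid at (67.00, 33.50).
ΣA = 6222.00 cm²
ΣAx_c = (6600.00)(55.00) + (-378.00)(67.00) = 337674.00 cm³
ΣAy_c = (6600.00)(30.00) + (-378.00)(33.50) = 185337.00 cm³
x_c = 337674.00 / 6222.00 = 54.27 cm
y_c = 185337.00 / 6222.00 = 29.79 cm

x_c = 54.27 cm, y_c = 29.79 cm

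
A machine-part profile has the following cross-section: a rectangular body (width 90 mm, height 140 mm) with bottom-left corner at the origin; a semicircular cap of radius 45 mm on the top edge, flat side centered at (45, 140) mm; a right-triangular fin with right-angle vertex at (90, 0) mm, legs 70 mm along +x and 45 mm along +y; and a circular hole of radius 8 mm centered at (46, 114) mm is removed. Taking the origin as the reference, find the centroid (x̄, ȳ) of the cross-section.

rectangular body: A = 90 × 140 = 12600.00, centroid at (45.00, 70.00).
semicircular top: A = ½π·45² = 3180.86, centroid at (45.00, 159.10).
triangular fin: A = ½·70·45 = 1575.00, centroid at (113.33, 15.00).
hole: A = −π·8² = -201.06, centroid at (46.00, 114.00).
ΣA = 17154.80 mm², ΣAx̄ = 879389.97 mm³, ΣAȳ = 1388774.70 mm³.
x̄ = 879389.97/17154.80 = 51.26 mm; ȳ = 1388774.70/17154.80 = 80.96 mm.

x̄ = 51.26 mm, ȳ = 80.96 mm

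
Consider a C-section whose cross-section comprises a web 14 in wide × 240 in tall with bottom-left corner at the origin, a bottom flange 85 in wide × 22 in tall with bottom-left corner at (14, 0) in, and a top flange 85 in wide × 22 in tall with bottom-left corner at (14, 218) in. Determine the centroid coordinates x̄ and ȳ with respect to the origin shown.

x̄ = 33.07 in, ȳ = 120.00 in

web: A = 14 × 240 = 3360.00, centroid at (7.00, 120.00).
bottom flange: A = 85 × 22 = 1870.00, centroid at (56.50, 11.00).
top flange: A = 85 × 22 = 1870.00, centroid at (56.50, 229.00).
ΣA = 7100.00 in², ΣAx̄ = 234830.00 in³, ΣAȳ = 852000.00 in³.
x̄ = 234830.00/7100.00 = 33.07 in; ȳ = 852000.00/7100.00 = 120.00 in.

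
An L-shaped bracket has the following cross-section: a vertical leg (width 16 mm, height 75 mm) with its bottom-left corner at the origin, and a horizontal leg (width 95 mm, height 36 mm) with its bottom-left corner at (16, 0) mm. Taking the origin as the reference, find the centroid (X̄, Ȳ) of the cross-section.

vertical leg: A = 16 × 75 = 1200.00, centroid at (8.00, 37.50).
horizontal leg: A = 95 × 36 = 3420.00, centroid at (63.50, 18.00).
ΣA = 4620.00 mm²
ΣAX̄ = (1200.00)(8.00) + (3420.00)(63.50) = 226770.00 mm³
ΣAȲ = (1200.00)(37.50) + (3420.00)(18.00) = 106560.00 mm³
X̄ = 226770.00 / 4620.00 = 49.08 mm
Ȳ = 106560.00 / 4620.00 = 23.06 mm

X̄ = 49.08 mm, Ȳ = 23.06 mm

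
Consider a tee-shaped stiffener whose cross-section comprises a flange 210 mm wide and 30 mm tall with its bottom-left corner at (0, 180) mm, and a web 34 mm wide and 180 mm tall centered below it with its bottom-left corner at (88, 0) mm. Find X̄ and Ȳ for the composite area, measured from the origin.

web: A = 34 × 180 = 6120.00, centroid at (105.00, 90.00).
flange: A = 210 × 30 = 6300.00, centroid at (105.00, 195.00).
ΣA = 12420.00 mm², ΣAX̄ = 1304100.00 mm³, ΣAȲ = 1779300.00 mm³.
X̄ = 1304100.00/12420.00 = 105.00 mm; Ȳ = 1779300.00/12420.00 = 143.26 mm.

X̄ = 105.00 mm, Ȳ = 143.26 mm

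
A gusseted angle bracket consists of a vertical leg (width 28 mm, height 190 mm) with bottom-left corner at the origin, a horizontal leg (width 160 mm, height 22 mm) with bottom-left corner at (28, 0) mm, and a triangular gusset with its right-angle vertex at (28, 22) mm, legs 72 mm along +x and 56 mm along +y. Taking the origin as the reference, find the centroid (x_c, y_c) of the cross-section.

vertical leg: A = 28 × 190 = 5320.00, centroid at (14.00, 95.00).
horizontal leg: A = 160 × 22 = 3520.00, centroid at (108.00, 11.00).
gusset: A = ½·72·56 = 2016.00, centroid at (52.00, 40.67).
ΣA = 10856.00 mm²
ΣAx_c = (5320.00)(14.00) + (3520.00)(108.00) + (2016.00)(52.00) = 559472.00 mm³
ΣAy_c = (5320.00)(95.00) + (3520.00)(11.00) + (2016.00)(40.67) = 626104.00 mm³
x_c = 559472.00 / 10856.00 = 51.54 mm
y_c = 626104.00 / 10856.00 = 57.67 mm

x_c = 51.54 mm, y_c = 57.67 mm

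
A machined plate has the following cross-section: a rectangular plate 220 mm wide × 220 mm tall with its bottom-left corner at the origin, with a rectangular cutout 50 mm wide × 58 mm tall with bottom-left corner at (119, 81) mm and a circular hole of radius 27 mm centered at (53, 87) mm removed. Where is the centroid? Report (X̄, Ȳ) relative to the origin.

X̄ = 110.74 mm, Ȳ = 111.22 mm

Part | A | x̄ᵢ | ȳᵢ | A·x̄ᵢ | A·ȳᵢ
plate | 48400.00 | 110.00 | 110.00 | 5324000.00 | 5324000.00
hole 1 | -2900.00 | 144.00 | 110.00 | -417600.00 | -319000.00
hole 2 | -2290.22 | 53.00 | 87.00 | -121381.72 | -199249.23
Σ | 43209.78 |  |  | 4785018.28 | 4805750.77
X̄ = 4785018.28 / 43209.78 = 110.74 mm
Ȳ = 4805750.77 / 43209.78 = 111.22 mm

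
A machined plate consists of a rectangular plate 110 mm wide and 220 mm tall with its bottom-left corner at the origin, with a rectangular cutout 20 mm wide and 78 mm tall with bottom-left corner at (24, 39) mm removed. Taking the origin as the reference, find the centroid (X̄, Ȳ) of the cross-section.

X̄ = 56.45 mm, Ȳ = 112.20 mm

plate: A = 110 × 220 = 24200.00, centroid at (55.00, 110.00).
hole: A = −(20 × 78) = -1560.00, centroid at (34.00, 78.00).
ΣA = 22640.00 mm²
ΣAX̄ = (24200.00)(55.00) + (-1560.00)(34.00) = 1277960.00 mm³
ΣAȲ = (24200.00)(110.00) + (-1560.00)(78.00) = 2540320.00 mm³
X̄ = 1277960.00 / 22640.00 = 56.45 mm
Ȳ = 2540320.00 / 22640.00 = 112.20 mm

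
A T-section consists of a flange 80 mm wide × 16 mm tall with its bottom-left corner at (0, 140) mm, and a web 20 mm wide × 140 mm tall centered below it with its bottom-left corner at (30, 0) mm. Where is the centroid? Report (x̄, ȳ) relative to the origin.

x̄ = 40.00 mm, ȳ = 94.47 mm

Part | A | x̄ᵢ | ȳᵢ | A·x̄ᵢ | A·ȳᵢ
web | 2800.00 | 40.00 | 70.00 | 112000.00 | 196000.00
flange | 1280.00 | 40.00 | 148.00 | 51200.00 | 189440.00
Σ | 4080.00 |  |  | 163200.00 | 385440.00
x̄ = 163200.00 / 4080.00 = 40.00 mm
ȳ = 385440.00 / 4080.00 = 94.47 mm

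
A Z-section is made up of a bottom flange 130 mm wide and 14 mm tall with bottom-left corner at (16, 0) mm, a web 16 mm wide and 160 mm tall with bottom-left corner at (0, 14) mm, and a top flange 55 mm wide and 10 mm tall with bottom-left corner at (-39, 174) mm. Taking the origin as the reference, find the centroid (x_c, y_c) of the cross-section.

x_c = 32.77 mm, y_c = 71.37 mm

Part | A | x̄ᵢ | ȳᵢ | A·x̄ᵢ | A·ȳᵢ
bottom flange | 1820.00 | 81.00 | 7.00 | 147420.00 | 12740.00
web | 2560.00 | 8.00 | 94.00 | 20480.00 | 240640.00
top flange | 550.00 | -11.50 | 179.00 | -6325.00 | 98450.00
Σ | 4930.00 |  |  | 161575.00 | 351830.00
x_c = 161575.00 / 4930.00 = 32.77 mm
y_c = 351830.00 / 4930.00 = 71.37 mm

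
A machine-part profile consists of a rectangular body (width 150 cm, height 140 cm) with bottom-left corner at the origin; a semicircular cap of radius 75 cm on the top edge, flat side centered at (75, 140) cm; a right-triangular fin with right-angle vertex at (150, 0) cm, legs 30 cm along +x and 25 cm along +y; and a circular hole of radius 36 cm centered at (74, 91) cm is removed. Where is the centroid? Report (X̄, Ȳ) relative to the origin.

X̄ = 76.38 cm, Ȳ = 100.27 cm

rectangular body: A = 150 × 140 = 21000.00, centroid at (75.00, 70.00).
semicircular top: A = ½π·75² = 8835.73, centroid at (75.00, 171.83).
triangular fin: A = ½·30·25 = 375.00, centroid at (160.00, 8.33).
hole: A = −π·36² = -4071.50, centroid at (74.00, 91.00).
ΣA = 26139.23 cm²
ΣAX̄ = (21000.00)(75.00) + (8835.73)(75.00) + (375.00)(160.00) + (-4071.50)(74.00) = 1996388.40 cm³
ΣAȲ = (21000.00)(70.00) + (8835.73)(171.83) + (375.00)(8.33) + (-4071.50)(91.00) = 2620870.24 cm³
X̄ = 1996388.40 / 26139.23 = 76.38 cm
Ȳ = 2620870.24 / 26139.23 = 100.27 cm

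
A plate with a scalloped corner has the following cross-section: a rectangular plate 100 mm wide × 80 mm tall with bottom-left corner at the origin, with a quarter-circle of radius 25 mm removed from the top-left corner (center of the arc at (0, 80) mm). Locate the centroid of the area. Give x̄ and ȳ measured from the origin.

Part | A | x̄ᵢ | ȳᵢ | A·x̄ᵢ | A·ȳᵢ
plate | 8000.00 | 50.00 | 40.00 | 400000.00 | 320000.00
removed quarter-circle | -490.87 | 10.61 | 69.39 | -5208.33 | -34061.57
Σ | 7509.13 |  |  | 394791.67 | 285938.43
x̄ = 394791.67 / 7509.13 = 52.57 mm
ȳ = 285938.43 / 7509.13 = 38.08 mm

x̄ = 52.57 mm, ȳ = 38.08 mm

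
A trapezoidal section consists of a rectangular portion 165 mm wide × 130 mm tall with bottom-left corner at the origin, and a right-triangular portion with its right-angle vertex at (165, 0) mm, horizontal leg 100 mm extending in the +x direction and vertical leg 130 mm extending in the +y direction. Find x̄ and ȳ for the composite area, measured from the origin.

Part | A | x̄ᵢ | ȳᵢ | A·x̄ᵢ | A·ȳᵢ
rectangular portion | 21450.00 | 82.50 | 65.00 | 1769625.00 | 1394250.00
triangular portion | 6500.00 | 198.33 | 43.33 | 1289166.67 | 281666.67
Σ | 27950.00 |  |  | 3058791.67 | 1675916.67
x̄ = 3058791.67 / 27950.00 = 109.44 mm
ȳ = 1675916.67 / 27950.00 = 59.96 mm

x̄ = 109.44 mm, ȳ = 59.96 mm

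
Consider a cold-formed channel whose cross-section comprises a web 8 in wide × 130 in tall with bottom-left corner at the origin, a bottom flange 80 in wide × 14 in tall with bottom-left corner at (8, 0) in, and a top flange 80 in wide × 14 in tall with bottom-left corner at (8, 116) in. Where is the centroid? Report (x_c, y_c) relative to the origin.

web: A = 8 × 130 = 1040.00, centroid at (4.00, 65.00).
bottom flange: A = 80 × 14 = 1120.00, centroid at (48.00, 7.00).
top flange: A = 80 × 14 = 1120.00, centroid at (48.00, 123.00).
ΣA = 3280.00 in², ΣAx_c = 111680.00 in³, ΣAy_c = 213200.00 in³.
x_c = 111680.00/3280.00 = 34.05 in; y_c = 213200.00/3280.00 = 65.00 in.

x_c = 34.05 in, y_c = 65.00 in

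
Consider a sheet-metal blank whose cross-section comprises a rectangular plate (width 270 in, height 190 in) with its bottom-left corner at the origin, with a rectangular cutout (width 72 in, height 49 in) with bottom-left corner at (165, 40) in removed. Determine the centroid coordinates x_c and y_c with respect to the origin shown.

x_c = 130.13 in, y_c = 97.25 in

plate: A = 270 × 190 = 51300.00, centroid at (135.00, 95.00).
hole: A = −(72 × 49) = -3528.00, centroid at (201.00, 64.50).
ΣA = 47772.00 in²
ΣAx_c = (51300.00)(135.00) + (-3528.00)(201.00) = 6216372.00 in³
ΣAy_c = (51300.00)(95.00) + (-3528.00)(64.50) = 4645944.00 in³
x_c = 6216372.00 / 47772.00 = 130.13 in
y_c = 4645944.00 / 47772.00 = 97.25 in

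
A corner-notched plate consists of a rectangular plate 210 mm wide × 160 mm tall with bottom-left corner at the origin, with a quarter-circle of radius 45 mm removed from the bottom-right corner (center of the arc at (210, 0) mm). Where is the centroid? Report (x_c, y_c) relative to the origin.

x_c = 100.73 mm, y_c = 83.03 mm

plate: A = 210 × 160 = 33600.00, centroid at (105.00, 80.00).
removed quarter-circle: A = −¼π·45² = -1590.43, centroid at (190.90, 19.10).
ΣA = 32009.57 mm²
ΣAx_c = (33600.00)(105.00) + (-1590.43)(190.90) = 3224384.43 mm³
ΣAy_c = (33600.00)(80.00) + (-1590.43)(19.10) = 2657625.00 mm³
x_c = 3224384.43 / 32009.57 = 100.73 mm
y_c = 2657625.00 / 32009.57 = 83.03 mm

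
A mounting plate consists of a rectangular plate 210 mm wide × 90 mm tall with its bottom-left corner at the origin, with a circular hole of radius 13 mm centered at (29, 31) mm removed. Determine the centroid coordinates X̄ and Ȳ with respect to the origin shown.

X̄ = 107.20 mm, Ȳ = 45.40 mm

plate: A = 210 × 90 = 18900.00, centroid at (105.00, 45.00).
hole: A = −π·13² = -530.93, centroid at (29.00, 31.00).
ΣA = 18369.07 mm², ΣAX̄ = 1969103.05 mm³, ΣAȲ = 834041.20 mm³.
X̄ = 1969103.05/18369.07 = 107.20 mm; Ȳ = 834041.20/18369.07 = 45.40 mm.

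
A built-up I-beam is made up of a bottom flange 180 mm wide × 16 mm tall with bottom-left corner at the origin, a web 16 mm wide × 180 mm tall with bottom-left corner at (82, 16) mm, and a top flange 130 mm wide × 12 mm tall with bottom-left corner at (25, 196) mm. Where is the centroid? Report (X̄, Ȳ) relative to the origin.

X̄ = 90.00 mm, Ȳ = 87.90 mm

bottom flange: A = 180 × 16 = 2880.00, centroid at (90.00, 8.00).
web: A = 16 × 180 = 2880.00, centroid at (90.00, 106.00).
top flange: A = 130 × 12 = 1560.00, centroid at (90.00, 202.00).
ΣA = 7320.00 mm²
ΣAX̄ = (2880.00)(90.00) + (2880.00)(90.00) + (1560.00)(90.00) = 658800.00 mm³
ΣAȲ = (2880.00)(8.00) + (2880.00)(106.00) + (1560.00)(202.00) = 643440.00 mm³
X̄ = 658800.00 / 7320.00 = 90.00 mm
Ȳ = 643440.00 / 7320.00 = 87.90 mm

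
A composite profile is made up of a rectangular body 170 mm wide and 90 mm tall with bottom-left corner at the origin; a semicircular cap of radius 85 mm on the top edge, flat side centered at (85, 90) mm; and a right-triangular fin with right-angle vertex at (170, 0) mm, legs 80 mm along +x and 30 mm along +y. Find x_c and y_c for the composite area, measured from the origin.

x_c = 89.81 mm, y_c = 76.53 mm

rectangular body: A = 170 × 90 = 15300.00, centroid at (85.00, 45.00).
semicircular top: A = ½π·85² = 11349.00, centroid at (85.00, 126.08).
triangular fin: A = ½·80·30 = 1200.00, centroid at (196.67, 10.00).
ΣA = 27849.00 mm², ΣAx_c = 2501165.29 mm³, ΣAy_c = 2131326.98 mm³.
x_c = 2501165.29/27849.00 = 89.81 mm; y_c = 2131326.98/27849.00 = 76.53 mm.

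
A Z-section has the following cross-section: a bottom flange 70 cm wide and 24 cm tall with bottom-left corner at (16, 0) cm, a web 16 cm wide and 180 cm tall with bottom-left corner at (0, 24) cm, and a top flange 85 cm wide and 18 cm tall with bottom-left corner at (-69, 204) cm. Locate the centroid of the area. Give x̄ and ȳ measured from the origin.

x̄ = 11.19 cm, ȳ = 110.73 cm

bottom flange: A = 70 × 24 = 1680.00, centroid at (51.00, 12.00).
web: A = 16 × 180 = 2880.00, centroid at (8.00, 114.00).
top flange: A = 85 × 18 = 1530.00, centroid at (-26.50, 213.00).
ΣA = 6090.00 cm²
ΣAx̄ = (1680.00)(51.00) + (2880.00)(8.00) + (1530.00)(-26.50) = 68175.00 cm³
ΣAȳ = (1680.00)(12.00) + (2880.00)(114.00) + (1530.00)(213.00) = 674370.00 cm³
x̄ = 68175.00 / 6090.00 = 11.19 cm
ȳ = 674370.00 / 6090.00 = 110.73 cm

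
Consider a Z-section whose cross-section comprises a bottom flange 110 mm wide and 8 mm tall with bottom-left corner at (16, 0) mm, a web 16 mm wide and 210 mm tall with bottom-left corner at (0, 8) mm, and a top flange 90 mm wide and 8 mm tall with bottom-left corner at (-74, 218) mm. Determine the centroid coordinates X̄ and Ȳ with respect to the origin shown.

X̄ = 13.81 mm, Ȳ = 109.48 mm

bottom flange: A = 110 × 8 = 880.00, centroid at (71.00, 4.00).
web: A = 16 × 210 = 3360.00, centroid at (8.00, 113.00).
top flange: A = 90 × 8 = 720.00, centroid at (-29.00, 222.00).
ΣA = 4960.00 mm², ΣAX̄ = 68480.00 mm³, ΣAȲ = 543040.00 mm³.
X̄ = 68480.00/4960.00 = 13.81 mm; Ȳ = 543040.00/4960.00 = 109.48 mm.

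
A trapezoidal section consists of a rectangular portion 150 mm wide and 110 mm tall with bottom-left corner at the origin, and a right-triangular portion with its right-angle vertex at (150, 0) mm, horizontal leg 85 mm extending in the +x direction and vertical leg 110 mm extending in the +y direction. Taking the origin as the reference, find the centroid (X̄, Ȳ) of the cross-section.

X̄ = 97.81 mm, Ȳ = 50.95 mm

rectangular portion: A = 150 × 110 = 16500.00, centroid at (75.00, 55.00).
triangular portion: A = ½·85·110 = 4675.00, centroid at (178.33, 36.67).
ΣA = 21175.00 mm², ΣAX̄ = 2071208.33 mm³, ΣAȲ = 1078916.67 mm³.
X̄ = 2071208.33/21175.00 = 97.81 mm; Ȳ = 1078916.67/21175.00 = 50.95 mm.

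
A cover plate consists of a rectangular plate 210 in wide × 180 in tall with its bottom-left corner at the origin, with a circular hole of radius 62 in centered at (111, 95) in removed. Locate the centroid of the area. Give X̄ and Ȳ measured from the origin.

X̄ = 102.18 in, Ȳ = 87.65 in

Part | A | x̄ᵢ | ȳᵢ | A·x̄ᵢ | A·ȳᵢ
plate | 37800.00 | 105.00 | 90.00 | 3969000.00 | 3402000.00
hole | -12076.28 | 111.00 | 95.00 | -1340467.32 | -1147246.81
Σ | 25723.72 |  |  | 2628532.68 | 2254753.19
X̄ = 2628532.68 / 25723.72 = 102.18 in
Ȳ = 2254753.19 / 25723.72 = 87.65 in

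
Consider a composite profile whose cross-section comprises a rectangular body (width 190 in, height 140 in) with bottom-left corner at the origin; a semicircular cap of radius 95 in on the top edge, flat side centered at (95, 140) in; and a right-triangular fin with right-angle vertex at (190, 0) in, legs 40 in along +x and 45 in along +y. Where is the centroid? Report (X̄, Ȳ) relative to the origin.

X̄ = 97.34 in, Ȳ = 106.34 in

rectangular body: A = 190 × 140 = 26600.00, centroid at (95.00, 70.00).
semicircular top: A = ½π·95² = 14176.44, centroid at (95.00, 180.32).
triangular fin: A = ½·40·45 = 900.00, centroid at (203.33, 15.00).
ΣA = 41676.44 in², ΣAX̄ = 4056761.50 in³, ΣAȲ = 4431784.49 in³.
X̄ = 4056761.50/41676.44 = 97.34 in; Ȳ = 4431784.49/41676.44 = 106.34 in.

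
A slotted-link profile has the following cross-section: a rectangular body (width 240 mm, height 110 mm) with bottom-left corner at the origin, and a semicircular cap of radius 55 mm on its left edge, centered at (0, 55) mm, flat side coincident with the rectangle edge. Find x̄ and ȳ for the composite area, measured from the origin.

x̄ = 98.14 mm, ȳ = 55.00 mm

Part | A | x̄ᵢ | ȳᵢ | A·x̄ᵢ | A·ȳᵢ
rectangular body | 26400.00 | 120.00 | 55.00 | 3168000.00 | 1452000.00
semicircular end | 4751.66 | -23.34 | 55.00 | -110916.67 | 261341.24
Σ | 31151.66 |  |  | 3057083.33 | 1713341.24
x̄ = 3057083.33 / 31151.66 = 98.14 mm
ȳ = 1713341.24 / 31151.66 = 55.00 mm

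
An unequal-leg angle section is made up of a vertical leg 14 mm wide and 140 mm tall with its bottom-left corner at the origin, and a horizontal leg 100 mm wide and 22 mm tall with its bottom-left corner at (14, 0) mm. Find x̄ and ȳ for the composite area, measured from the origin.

x̄ = 37.14 mm, ȳ = 38.80 mm

Part | A | x̄ᵢ | ȳᵢ | A·x̄ᵢ | A·ȳᵢ
vertical leg | 1960.00 | 7.00 | 70.00 | 13720.00 | 137200.00
horizontal leg | 2200.00 | 64.00 | 11.00 | 140800.00 | 24200.00
Σ | 4160.00 |  |  | 154520.00 | 161400.00
x̄ = 154520.00 / 4160.00 = 37.14 mm
ȳ = 161400.00 / 4160.00 = 38.80 mm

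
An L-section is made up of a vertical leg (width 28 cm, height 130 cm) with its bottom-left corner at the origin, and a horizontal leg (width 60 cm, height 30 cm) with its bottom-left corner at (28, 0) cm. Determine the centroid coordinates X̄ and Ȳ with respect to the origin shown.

X̄ = 28.56 cm, Ȳ = 48.46 cm

vertical leg: A = 28 × 130 = 3640.00, centroid at (14.00, 65.00).
horizontal leg: A = 60 × 30 = 1800.00, centroid at (58.00, 15.00).
ΣA = 5440.00 cm²
ΣAX̄ = (3640.00)(14.00) + (1800.00)(58.00) = 155360.00 cm³
ΣAȲ = (3640.00)(65.00) + (1800.00)(15.00) = 263600.00 cm³
X̄ = 155360.00 / 5440.00 = 28.56 cm
Ȳ = 263600.00 / 5440.00 = 48.46 cm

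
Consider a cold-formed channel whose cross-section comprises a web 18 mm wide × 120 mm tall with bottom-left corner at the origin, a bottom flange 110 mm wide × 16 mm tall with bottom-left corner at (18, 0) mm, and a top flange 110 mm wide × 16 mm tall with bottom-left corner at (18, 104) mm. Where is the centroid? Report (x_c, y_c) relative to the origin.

x_c = 48.66 mm, y_c = 60.00 mm

Part | A | x̄ᵢ | ȳᵢ | A·x̄ᵢ | A·ȳᵢ
web | 2160.00 | 9.00 | 60.00 | 19440.00 | 129600.00
bottom flange | 1760.00 | 73.00 | 8.00 | 128480.00 | 14080.00
top flange | 1760.00 | 73.00 | 112.00 | 128480.00 | 197120.00
Σ | 5680.00 |  |  | 276400.00 | 340800.00
x_c = 276400.00 / 5680.00 = 48.66 mm
y_c = 340800.00 / 5680.00 = 60.00 mm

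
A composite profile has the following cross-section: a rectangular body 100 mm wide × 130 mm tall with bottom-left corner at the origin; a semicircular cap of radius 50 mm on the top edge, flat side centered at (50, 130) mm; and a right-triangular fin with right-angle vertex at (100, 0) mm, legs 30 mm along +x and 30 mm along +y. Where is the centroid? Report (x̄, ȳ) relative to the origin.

x̄ = 51.55 mm, ȳ = 83.06 mm

Part | A | x̄ᵢ | ȳᵢ | A·x̄ᵢ | A·ȳᵢ
rectangular body | 13000.00 | 50.00 | 65.00 | 650000.00 | 845000.00
semicircular top | 3926.99 | 50.00 | 151.22 | 196349.54 | 593842.14
triangular fin | 450.00 | 110.00 | 10.00 | 49500.00 | 4500.00
Σ | 17376.99 |  |  | 895849.54 | 1443342.14
x̄ = 895849.54 / 17376.99 = 51.55 mm
ȳ = 1443342.14 / 17376.99 = 83.06 mm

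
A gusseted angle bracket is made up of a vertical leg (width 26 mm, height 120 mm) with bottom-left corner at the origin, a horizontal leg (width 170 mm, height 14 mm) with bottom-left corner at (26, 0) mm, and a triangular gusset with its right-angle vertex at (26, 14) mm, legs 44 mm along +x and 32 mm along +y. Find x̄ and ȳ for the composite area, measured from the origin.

vertical leg: A = 26 × 120 = 3120.00, centroid at (13.00, 60.00).
horizontal leg: A = 170 × 14 = 2380.00, centroid at (111.00, 7.00).
gusset: A = ½·44·32 = 704.00, centroid at (40.67, 24.67).
ΣA = 6204.00 mm²
ΣAx̄ = (3120.00)(13.00) + (2380.00)(111.00) + (704.00)(40.67) = 333369.33 mm³
ΣAȳ = (3120.00)(60.00) + (2380.00)(7.00) + (704.00)(24.67) = 221225.33 mm³
x̄ = 333369.33 / 6204.00 = 53.73 mm
ȳ = 221225.33 / 6204.00 = 35.66 mm

x̄ = 53.73 mm, ȳ = 35.66 mm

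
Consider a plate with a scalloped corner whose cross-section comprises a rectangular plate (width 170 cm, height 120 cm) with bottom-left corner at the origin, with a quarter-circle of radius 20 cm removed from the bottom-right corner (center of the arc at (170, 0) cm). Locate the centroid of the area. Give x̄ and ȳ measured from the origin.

plate: A = 170 × 120 = 20400.00, centroid at (85.00, 60.00).
removed quarter-circle: A = −¼π·20² = -314.16, centroid at (161.51, 8.49).
ΣA = 20085.84 cm²
ΣAx̄ = (20400.00)(85.00) + (-314.16)(161.51) = 1683259.59 cm³
ΣAȳ = (20400.00)(60.00) + (-314.16)(8.49) = 1221333.33 cm³
x̄ = 1683259.59 / 20085.84 = 83.80 cm
ȳ = 1221333.33 / 20085.84 = 60.81 cm

x̄ = 83.80 cm, ȳ = 60.81 cm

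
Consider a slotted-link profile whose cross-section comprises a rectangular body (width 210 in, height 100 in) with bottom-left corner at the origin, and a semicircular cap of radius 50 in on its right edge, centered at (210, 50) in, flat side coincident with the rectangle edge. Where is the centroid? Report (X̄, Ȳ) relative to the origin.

rectangular body: A = 210 × 100 = 21000.00, centroid at (105.00, 50.00).
semicircular end: A = ½π·50² = 3926.99, centroid at (231.22, 50.00).
ΣA = 24926.99 in²
ΣAX̄ = (21000.00)(105.00) + (3926.99)(231.22) = 3113001.40 in³
ΣAȲ = (21000.00)(50.00) + (3926.99)(50.00) = 1246349.54 in³
X̄ = 3113001.40 / 24926.99 = 124.88 in
Ȳ = 1246349.54 / 24926.99 = 50.00 in

X̄ = 124.88 in, Ȳ = 50.00 in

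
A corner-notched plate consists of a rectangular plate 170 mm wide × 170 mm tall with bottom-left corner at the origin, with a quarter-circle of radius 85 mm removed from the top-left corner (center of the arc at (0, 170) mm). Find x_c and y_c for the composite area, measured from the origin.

x_c = 96.95 mm, y_c = 73.05 mm

Part | A | x̄ᵢ | ȳᵢ | A·x̄ᵢ | A·ȳᵢ
plate | 28900.00 | 85.00 | 85.00 | 2456500.00 | 2456500.00
removed quarter-circle | -5674.50 | 36.08 | 133.92 | -204708.33 | -759956.96
Σ | 23225.50 |  |  | 2251791.67 | 1696543.04
x_c = 2251791.67 / 23225.50 = 96.95 mm
y_c = 1696543.04 / 23225.50 = 73.05 mm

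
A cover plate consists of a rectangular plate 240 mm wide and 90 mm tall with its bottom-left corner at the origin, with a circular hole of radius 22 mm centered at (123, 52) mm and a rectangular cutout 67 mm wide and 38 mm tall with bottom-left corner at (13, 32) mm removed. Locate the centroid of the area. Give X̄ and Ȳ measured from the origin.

X̄ = 130.41 mm, Ȳ = 43.52 mm

Part | A | x̄ᵢ | ȳᵢ | A·x̄ᵢ | A·ȳᵢ
plate | 21600.00 | 120.00 | 45.00 | 2592000.00 | 972000.00
hole 1 | -1520.53 | 123.00 | 52.00 | -187025.29 | -79067.60
hole 2 | -2546.00 | 46.50 | 51.00 | -118389.00 | -129846.00
Σ | 17533.47 |  |  | 2286585.71 | 763086.40
X̄ = 2286585.71 / 17533.47 = 130.41 mm
Ȳ = 763086.40 / 17533.47 = 43.52 mm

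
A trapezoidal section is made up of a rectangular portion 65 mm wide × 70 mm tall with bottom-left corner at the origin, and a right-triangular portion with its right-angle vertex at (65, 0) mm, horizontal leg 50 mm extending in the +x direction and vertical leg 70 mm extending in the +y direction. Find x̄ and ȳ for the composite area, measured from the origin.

rectangular portion: A = 65 × 70 = 4550.00, centroid at (32.50, 35.00).
triangular portion: A = ½·50·70 = 1750.00, centroid at (81.67, 23.33).
ΣA = 6300.00 mm², ΣAx̄ = 290791.67 mm³, ΣAȳ = 200083.33 mm³.
x̄ = 290791.67/6300.00 = 46.16 mm; ȳ = 200083.33/6300.00 = 31.76 mm.

x̄ = 46.16 mm, ȳ = 31.76 mm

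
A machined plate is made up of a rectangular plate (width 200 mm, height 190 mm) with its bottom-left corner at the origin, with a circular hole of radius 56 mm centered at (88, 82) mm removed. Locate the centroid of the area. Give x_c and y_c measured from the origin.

plate: A = 200 × 190 = 38000.00, centroid at (100.00, 95.00).
hole: A = −π·56² = -9852.03, centroid at (88.00, 82.00).
ΣA = 28147.97 mm², ΣAx_c = 2933020.96 mm³, ΣAy_c = 2802133.17 mm³.
x_c = 2933020.96/28147.97 = 104.20 mm; y_c = 2802133.17/28147.97 = 99.55 mm.

x_c = 104.20 mm, y_c = 99.55 mm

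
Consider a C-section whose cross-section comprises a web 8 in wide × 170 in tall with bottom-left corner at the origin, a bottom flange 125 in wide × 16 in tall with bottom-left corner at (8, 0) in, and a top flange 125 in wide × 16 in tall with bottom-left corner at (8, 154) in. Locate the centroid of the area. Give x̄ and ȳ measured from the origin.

web: A = 8 × 170 = 1360.00, centroid at (4.00, 85.00).
bottom flange: A = 125 × 16 = 2000.00, centroid at (70.50, 8.00).
top flange: A = 125 × 16 = 2000.00, centroid at (70.50, 162.00).
ΣA = 5360.00 in², ΣAx̄ = 287440.00 in³, ΣAȳ = 455600.00 in³.
x̄ = 287440.00/5360.00 = 53.63 in; ȳ = 455600.00/5360.00 = 85.00 in.

x̄ = 53.63 in, ȳ = 85.00 in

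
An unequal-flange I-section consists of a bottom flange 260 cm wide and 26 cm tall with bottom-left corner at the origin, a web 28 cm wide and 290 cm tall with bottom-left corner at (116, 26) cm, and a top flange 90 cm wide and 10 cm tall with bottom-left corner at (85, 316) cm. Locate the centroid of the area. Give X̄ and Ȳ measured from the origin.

X̄ = 130.00 cm, Ȳ = 111.87 cm

Part | A | x̄ᵢ | ȳᵢ | A·x̄ᵢ | A·ȳᵢ
bottom flange | 6760.00 | 130.00 | 13.00 | 878800.00 | 87880.00
web | 8120.00 | 130.00 | 171.00 | 1055600.00 | 1388520.00
top flange | 900.00 | 130.00 | 321.00 | 117000.00 | 288900.00
Σ | 15780.00 |  |  | 2051400.00 | 1765300.00
X̄ = 2051400.00 / 15780.00 = 130.00 cm
Ȳ = 1765300.00 / 15780.00 = 111.87 cm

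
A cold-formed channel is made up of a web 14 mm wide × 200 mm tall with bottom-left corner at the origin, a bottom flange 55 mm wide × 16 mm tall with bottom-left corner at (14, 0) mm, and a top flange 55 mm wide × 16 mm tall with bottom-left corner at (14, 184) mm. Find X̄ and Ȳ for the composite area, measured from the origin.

X̄ = 20.32 mm, Ȳ = 100.00 mm

web: A = 14 × 200 = 2800.00, centroid at (7.00, 100.00).
bottom flange: A = 55 × 16 = 880.00, centroid at (41.50, 8.00).
top flange: A = 55 × 16 = 880.00, centroid at (41.50, 192.00).
ΣA = 4560.00 mm²
ΣAX̄ = (2800.00)(7.00) + (880.00)(41.50) + (880.00)(41.50) = 92640.00 mm³
ΣAȲ = (2800.00)(100.00) + (880.00)(8.00) + (880.00)(192.00) = 456000.00 mm³
X̄ = 92640.00 / 4560.00 = 20.32 mm
Ȳ = 456000.00 / 4560.00 = 100.00 mm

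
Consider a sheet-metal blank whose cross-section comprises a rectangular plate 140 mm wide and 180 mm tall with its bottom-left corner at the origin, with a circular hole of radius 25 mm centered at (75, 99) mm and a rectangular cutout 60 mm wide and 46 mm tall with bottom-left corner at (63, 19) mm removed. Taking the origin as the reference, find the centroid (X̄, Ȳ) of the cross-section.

plate: A = 140 × 180 = 25200.00, centroid at (70.00, 90.00).
hole 1: A = −π·25² = -1963.50, centroid at (75.00, 99.00).
hole 2: A = −(60 × 46) = -2760.00, centroid at (93.00, 42.00).
ΣA = 20476.50 mm²
ΣAX̄ = (25200.00)(70.00) + (-1963.50)(75.00) + (-2760.00)(93.00) = 1360057.84 mm³
ΣAȲ = (25200.00)(90.00) + (-1963.50)(99.00) + (-2760.00)(42.00) = 1957693.95 mm³
X̄ = 1360057.84 / 20476.50 = 66.42 mm
Ȳ = 1957693.95 / 20476.50 = 95.61 mm

X̄ = 66.42 mm, Ȳ = 95.61 mm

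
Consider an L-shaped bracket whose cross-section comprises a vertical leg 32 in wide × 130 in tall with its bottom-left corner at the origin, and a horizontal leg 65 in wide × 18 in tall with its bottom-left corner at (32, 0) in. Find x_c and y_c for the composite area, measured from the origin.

x_c = 26.65 in, y_c = 52.71 in

Part | A | x̄ᵢ | ȳᵢ | A·x̄ᵢ | A·ȳᵢ
vertical leg | 4160.00 | 16.00 | 65.00 | 66560.00 | 270400.00
horizontal leg | 1170.00 | 64.50 | 9.00 | 75465.00 | 10530.00
Σ | 5330.00 |  |  | 142025.00 | 280930.00
x_c = 142025.00 / 5330.00 = 26.65 in
y_c = 280930.00 / 5330.00 = 52.71 in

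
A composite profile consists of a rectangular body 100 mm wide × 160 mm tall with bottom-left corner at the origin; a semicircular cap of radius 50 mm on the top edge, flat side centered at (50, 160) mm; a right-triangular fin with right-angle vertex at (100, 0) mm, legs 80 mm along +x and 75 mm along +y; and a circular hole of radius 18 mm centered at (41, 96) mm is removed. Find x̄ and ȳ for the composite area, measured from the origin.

x̄ = 60.92 mm, ȳ = 89.87 mm

rectangular body: A = 100 × 160 = 16000.00, centroid at (50.00, 80.00).
semicircular top: A = ½π·50² = 3926.99, centroid at (50.00, 181.22).
triangular fin: A = ½·80·75 = 3000.00, centroid at (126.67, 25.00).
hole: A = −π·18² = -1017.88, centroid at (41.00, 96.00).
ΣA = 21909.11 mm²
ΣAx̄ = (16000.00)(50.00) + (3926.99)(50.00) + (3000.00)(126.67) + (-1017.88)(41.00) = 1334616.62 mm³
ΣAȳ = (16000.00)(80.00) + (3926.99)(181.22) + (3000.00)(25.00) + (-1017.88)(96.00) = 1968935.77 mm³
x̄ = 1334616.62 / 21909.11 = 60.92 mm
ȳ = 1968935.77 / 21909.11 = 89.87 mm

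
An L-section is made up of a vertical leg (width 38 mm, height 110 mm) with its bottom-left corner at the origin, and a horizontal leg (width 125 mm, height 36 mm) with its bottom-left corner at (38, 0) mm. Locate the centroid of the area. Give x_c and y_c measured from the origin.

x_c = 61.25 mm, y_c = 35.82 mm

vertical leg: A = 38 × 110 = 4180.00, centroid at (19.00, 55.00).
horizontal leg: A = 125 × 36 = 4500.00, centroid at (100.50, 18.00).
ΣA = 8680.00 mm², ΣAx_c = 531670.00 mm³, ΣAy_c = 310900.00 mm³.
x_c = 531670.00/8680.00 = 61.25 mm; y_c = 310900.00/8680.00 = 35.82 mm.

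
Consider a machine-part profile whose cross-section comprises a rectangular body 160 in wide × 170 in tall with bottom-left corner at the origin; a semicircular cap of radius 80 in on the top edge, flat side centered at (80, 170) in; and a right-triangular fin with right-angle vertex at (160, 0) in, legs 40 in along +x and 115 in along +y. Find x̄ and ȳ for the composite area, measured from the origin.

rectangular body: A = 160 × 170 = 27200.00, centroid at (80.00, 85.00).
semicircular top: A = ½π·80² = 10053.10, centroid at (80.00, 203.95).
triangular fin: A = ½·40·115 = 2300.00, centroid at (173.33, 38.33).
ΣA = 39553.10 in², ΣAx̄ = 3378914.39 in³, ΣAȳ = 4450526.40 in³.
x̄ = 3378914.39/39553.10 = 85.43 in; ȳ = 4450526.40/39553.10 = 112.52 in.

x̄ = 85.43 in, ȳ = 112.52 in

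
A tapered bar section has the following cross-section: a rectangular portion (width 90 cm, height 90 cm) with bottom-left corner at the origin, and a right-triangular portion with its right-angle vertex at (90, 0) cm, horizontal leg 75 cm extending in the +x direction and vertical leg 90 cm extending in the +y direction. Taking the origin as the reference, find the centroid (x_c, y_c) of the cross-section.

Part | A | x̄ᵢ | ȳᵢ | A·x̄ᵢ | A·ȳᵢ
rectangular portion | 8100.00 | 45.00 | 45.00 | 364500.00 | 364500.00
triangular portion | 3375.00 | 115.00 | 30.00 | 388125.00 | 101250.00
Σ | 11475.00 |  |  | 752625.00 | 465750.00
x_c = 752625.00 / 11475.00 = 65.59 cm
y_c = 465750.00 / 11475.00 = 40.59 cm

x_c = 65.59 cm, y_c = 40.59 cm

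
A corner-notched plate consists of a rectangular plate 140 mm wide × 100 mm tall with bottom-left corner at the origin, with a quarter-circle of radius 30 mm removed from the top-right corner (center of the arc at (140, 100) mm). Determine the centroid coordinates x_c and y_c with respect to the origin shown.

Part | A | x̄ᵢ | ȳᵢ | A·x̄ᵢ | A·ȳᵢ
plate | 14000.00 | 70.00 | 50.00 | 980000.00 | 700000.00
removed quarter-circle | -706.86 | 127.27 | 87.27 | -89960.17 | -61685.83
Σ | 13293.14 |  |  | 890039.83 | 638314.17
x_c = 890039.83 / 13293.14 = 66.95 mm
y_c = 638314.17 / 13293.14 = 48.02 mm

x_c = 66.95 mm, y_c = 48.02 mm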